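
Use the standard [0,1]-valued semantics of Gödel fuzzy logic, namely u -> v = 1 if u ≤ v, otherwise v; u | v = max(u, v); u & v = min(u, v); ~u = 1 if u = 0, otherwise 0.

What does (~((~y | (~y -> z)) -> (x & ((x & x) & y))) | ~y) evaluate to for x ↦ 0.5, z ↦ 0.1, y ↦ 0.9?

0.00

~y: Gödel ¬ of 0.9 = 0 (operand ≠ 0)
~y: Gödel ¬ of 0.9 = 0 (operand ≠ 0)
(~y -> z): 0 ≤ 0.1, so result = 1
(~y | (~y -> z)) = max(0, 1) = 1
(x & x) = min(0.5, 0.5) = 0.5
((x & x) & y) = min(0.5, 0.9) = 0.5
(x & ((x & x) & y)) = min(0.5, 0.5) = 0.5
((~y | (~y -> z)) -> (x & ((x & x) & y))): 1 > 0.5, so result = 0.5
~((~y | (~y -> z)) -> (x & ((x & x) & y))): Gödel ¬ of 0.5 = 0 (operand ≠ 0)
~y: Gödel ¬ of 0.9 = 0 (operand ≠ 0)
(~((~y | (~y -> z)) -> (x & ((x & x) & y))) | ~y) = max(0, 0) = 0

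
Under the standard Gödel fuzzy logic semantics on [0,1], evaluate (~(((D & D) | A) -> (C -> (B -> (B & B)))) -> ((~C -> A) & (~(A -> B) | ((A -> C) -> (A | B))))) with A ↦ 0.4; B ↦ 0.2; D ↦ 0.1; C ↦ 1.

1.00

(D & D) = min(0.1, 0.1) = 0.1
((D & D) | A) = max(0.1, 0.4) = 0.4
(B & B) = min(0.2, 0.2) = 0.2
(B -> (B & B)): 0.2 ≤ 0.2, so result = 1
(C -> (B -> (B & B))): 1 ≤ 1, so result = 1
(((D & D) | A) -> (C -> (B -> (B & B)))): 0.4 ≤ 1, so result = 1
~(((D & D) | A) -> (C -> (B -> (B & B)))): Gödel ¬ of 1 = 0 (operand ≠ 0)
~C: Gödel ¬ of 1 = 0 (operand ≠ 0)
(~C -> A): 0 ≤ 0.4, so result = 1
(A -> B): 0.4 > 0.2, so result = 0.2
~(A -> B): Gödel ¬ of 0.2 = 0 (operand ≠ 0)
(A -> C): 0.4 ≤ 1, so result = 1
(A | B) = max(0.4, 0.2) = 0.4
((A -> C) -> (A | B)): 1 > 0.4, so result = 0.4
(~(A -> B) | ((A -> C) -> (A | B))) = max(0, 0.4) = 0.4
((~C -> A) & (~(A -> B) | ((A -> C) -> (A | B)))) = min(1, 0.4) = 0.4
(~(((D & D) | A) -> (C -> (B -> (B & B)))) -> ((~C -> A) & (~(A -> B) | ((A -> C) -> (A | B))))): 0 ≤ 0.4, so result = 1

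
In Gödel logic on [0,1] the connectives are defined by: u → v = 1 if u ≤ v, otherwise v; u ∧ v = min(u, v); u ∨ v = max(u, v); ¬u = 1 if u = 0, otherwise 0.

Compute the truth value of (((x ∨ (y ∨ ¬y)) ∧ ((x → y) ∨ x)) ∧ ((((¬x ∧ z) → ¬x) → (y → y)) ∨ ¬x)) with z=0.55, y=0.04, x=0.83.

0.83

¬y: Gödel ¬ of 0.04 = 0 (operand ≠ 0)
(y ∨ ¬y) = max(0.04, 0) = 0.04
(x ∨ (y ∨ ¬y)) = max(0.83, 0.04) = 0.83
(x → y): 0.83 > 0.04, so result = 0.04
((x → y) ∨ x) = max(0.04, 0.83) = 0.83
((x ∨ (y ∨ ¬y)) ∧ ((x → y) ∨ x)) = min(0.83, 0.83) = 0.83
¬x: Gödel ¬ of 0.83 = 0 (operand ≠ 0)
(¬x ∧ z) = min(0, 0.55) = 0
¬x: Gödel ¬ of 0.83 = 0 (operand ≠ 0)
((¬x ∧ z) → ¬x): 0 ≤ 0, so result = 1
(y → y): 0.04 ≤ 0.04, so result = 1
(((¬x ∧ z) → ¬x) → (y → y)): 1 ≤ 1, so result = 1
¬x: Gödel ¬ of 0.83 = 0 (operand ≠ 0)
((((¬x ∧ z) → ¬x) → (y → y)) ∨ ¬x) = max(1, 0) = 1
(((x ∨ (y ∨ ¬y)) ∧ ((x → y) ∨ x)) ∧ ((((¬x ∧ z) → ¬x) → (y → y)) ∨ ¬x)) = min(0.83, 1) = 0.83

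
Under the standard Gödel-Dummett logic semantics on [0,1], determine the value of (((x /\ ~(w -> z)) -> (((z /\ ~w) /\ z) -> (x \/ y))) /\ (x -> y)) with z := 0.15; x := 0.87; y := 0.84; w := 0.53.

(w -> z): 0.53 > 0.15, so result = 0.15
~(w -> z): Gödel ¬ of 0.15 = 0 (operand ≠ 0)
(x /\ ~(w -> z)) = min(0.87, 0) = 0
~w: Gödel ¬ of 0.53 = 0 (operand ≠ 0)
(z /\ ~w) = min(0.15, 0) = 0
((z /\ ~w) /\ z) = min(0, 0.15) = 0
(x \/ y) = max(0.87, 0.84) = 0.87
(((z /\ ~w) /\ z) -> (x \/ y)): 0 ≤ 0.87, so result = 1
((x /\ ~(w -> z)) -> (((z /\ ~w) /\ z) -> (x \/ y))): 0 ≤ 1, so result = 1
(x -> y): 0.87 > 0.84, so result = 0.84
(((x /\ ~(w -> z)) -> (((z /\ ~w) /\ z) -> (x \/ y))) /\ (x -> y)) = min(1, 0.84) = 0.84

0.84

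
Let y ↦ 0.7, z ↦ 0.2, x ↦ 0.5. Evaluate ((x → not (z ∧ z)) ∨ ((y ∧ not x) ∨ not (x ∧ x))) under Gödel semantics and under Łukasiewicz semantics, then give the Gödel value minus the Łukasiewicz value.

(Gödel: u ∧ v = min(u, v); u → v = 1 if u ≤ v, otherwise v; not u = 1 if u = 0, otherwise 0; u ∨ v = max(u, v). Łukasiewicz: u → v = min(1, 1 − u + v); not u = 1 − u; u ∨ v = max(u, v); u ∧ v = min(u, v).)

-1.00

Gödel evaluation:
  (z ∧ z) = min(0.2, 0.2) = 0.2
  not (z ∧ z): Gödel ¬ of 0.2 = 0 (operand ≠ 0)
  (x → not (z ∧ z)): 0.5 > 0, so result = 0
  not x: Gödel ¬ of 0.5 = 0 (operand ≠ 0)
  (y ∧ not x) = min(0.7, 0) = 0
  (x ∧ x) = min(0.5, 0.5) = 0.5
  not (x ∧ x): Gödel ¬ of 0.5 = 0 (operand ≠ 0)
  ((y ∧ not x) ∨ not (x ∧ x)) = max(0, 0) = 0
  ((x → not (z ∧ z)) ∨ ((y ∧ not x) ∨ not (x ∧ x))) = max(0, 0) = 0
  Gödel value = 0
Łukasiewicz evaluation:
  (z ∧ z) = min(0.2, 0.2) = 0.2
  not (z ∧ z): Łukasiewicz ¬ gives 1 − 0.2 = 0.8
  (x → not (z ∧ z)): min(1, 1 − 0.5 + 0.8) = 1
  not x: Łukasiewicz ¬ gives 1 − 0.5 = 0.5
  (y ∧ not x) = min(0.7, 0.5) = 0.5
  (x ∧ x) = min(0.5, 0.5) = 0.5
  not (x ∧ x): Łukasiewicz ¬ gives 1 − 0.5 = 0.5
  ((y ∧ not x) ∨ not (x ∧ x)) = max(0.5, 0.5) = 0.5
  ((x → not (z ∧ z)) ∨ ((y ∧ not x) ∨ not (x ∧ x))) = max(1, 0.5) = 1
  Łukasiewicz value = 1
Difference: 0 − 1 = -1.00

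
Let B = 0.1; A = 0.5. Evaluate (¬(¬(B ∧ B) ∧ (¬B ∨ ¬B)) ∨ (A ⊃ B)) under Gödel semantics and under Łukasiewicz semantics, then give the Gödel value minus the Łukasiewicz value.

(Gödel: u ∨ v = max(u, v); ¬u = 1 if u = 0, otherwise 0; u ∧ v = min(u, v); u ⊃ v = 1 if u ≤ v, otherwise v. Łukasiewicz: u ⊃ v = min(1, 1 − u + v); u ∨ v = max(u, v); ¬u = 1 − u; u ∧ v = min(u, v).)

Gödel evaluation:
  (B ∧ B) = min(0.1, 0.1) = 0.1
  ¬(B ∧ B): Gödel ¬ of 0.1 = 0 (operand ≠ 0)
  ¬B: Gödel ¬ of 0.1 = 0 (operand ≠ 0)
  ¬B: Gödel ¬ of 0.1 = 0 (operand ≠ 0)
  (¬B ∨ ¬B) = max(0, 0) = 0
  (¬(B ∧ B) ∧ (¬B ∨ ¬B)) = min(0, 0) = 0
  ¬(¬(B ∧ B) ∧ (¬B ∨ ¬B)): Gödel ¬ of 0 = 1 (operand is 0)
  (A ⊃ B): 0.5 > 0.1, so result = 0.1
  (¬(¬(B ∧ B) ∧ (¬B ∨ ¬B)) ∨ (A ⊃ B)) = max(1, 0.1) = 1
  Gödel value = 1
Łukasiewicz evaluation:
  (B ∧ B) = min(0.1, 0.1) = 0.1
  ¬(B ∧ B): Łukasiewicz ¬ gives 1 − 0.1 = 0.9
  ¬B: Łukasiewicz ¬ gives 1 − 0.1 = 0.9
  ¬B: Łukasiewicz ¬ gives 1 − 0.1 = 0.9
  (¬B ∨ ¬B) = max(0.9, 0.9) = 0.9
  (¬(B ∧ B) ∧ (¬B ∨ ¬B)) = min(0.9, 0.9) = 0.9
  ¬(¬(B ∧ B) ∧ (¬B ∨ ¬B)): Łukasiewicz ¬ gives 1 − 0.9 = 0.1
  (A ⊃ B): min(1, 1 − 0.5 + 0.1) = 0.6
  (¬(¬(B ∧ B) ∧ (¬B ∨ ¬B)) ∨ (A ⊃ B)) = max(0.1, 0.6) = 0.6
  Łukasiewicz value = 0.6
Difference: 1 − 0.6 = 0.40

0.40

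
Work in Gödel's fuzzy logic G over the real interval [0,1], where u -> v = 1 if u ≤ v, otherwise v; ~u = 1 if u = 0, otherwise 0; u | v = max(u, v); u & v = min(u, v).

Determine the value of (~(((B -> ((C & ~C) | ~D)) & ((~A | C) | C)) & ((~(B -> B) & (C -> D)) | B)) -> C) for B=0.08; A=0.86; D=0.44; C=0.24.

0.24

~C: Gödel ¬ of 0.24 = 0 (operand ≠ 0)
(C & ~C) = min(0.24, 0) = 0
~D: Gödel ¬ of 0.44 = 0 (operand ≠ 0)
((C & ~C) | ~D) = max(0, 0) = 0
(B -> ((C & ~C) | ~D)): 0.08 > 0, so result = 0
~A: Gödel ¬ of 0.86 = 0 (operand ≠ 0)
(~A | C) = max(0, 0.24) = 0.24
((~A | C) | C) = max(0.24, 0.24) = 0.24
((B -> ((C & ~C) | ~D)) & ((~A | C) | C)) = min(0, 0.24) = 0
(B -> B): 0.08 ≤ 0.08, so result = 1
~(B -> B): Gödel ¬ of 1 = 0 (operand ≠ 0)
(C -> D): 0.24 ≤ 0.44, so result = 1
(~(B -> B) & (C -> D)) = min(0, 1) = 0
((~(B -> B) & (C -> D)) | B) = max(0, 0.08) = 0.08
(((B -> ((C & ~C) | ~D)) & ((~A | C) | C)) & ((~(B -> B) & (C -> D)) | B)) = min(0, 0.08) = 0
~(((B -> ((C & ~C) | ~D)) & ((~A | C) | C)) & ((~(B -> B) & (C -> D)) | B)): Gödel ¬ of 0 = 1 (operand is 0)
(~(((B -> ((C & ~C) | ~D)) & ((~A | C) | C)) & ((~(B -> B) & (C -> D)) | B)) -> C): 1 > 0.24, so result = 0.24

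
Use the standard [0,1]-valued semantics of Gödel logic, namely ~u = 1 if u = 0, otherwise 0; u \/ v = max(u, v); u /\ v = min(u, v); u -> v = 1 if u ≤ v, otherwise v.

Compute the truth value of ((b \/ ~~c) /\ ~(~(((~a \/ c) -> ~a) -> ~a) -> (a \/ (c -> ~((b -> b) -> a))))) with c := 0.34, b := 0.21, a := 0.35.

0.00

~c: Gödel ¬ of 0.34 = 0 (operand ≠ 0)
~~c: Gödel ¬ of 0 = 1 (operand is 0)
(b \/ ~~c) = max(0.21, 1) = 1
~a: Gödel ¬ of 0.35 = 0 (operand ≠ 0)
(~a \/ c) = max(0, 0.34) = 0.34
~a: Gödel ¬ of 0.35 = 0 (operand ≠ 0)
((~a \/ c) -> ~a): 0.34 > 0, so result = 0
~a: Gödel ¬ of 0.35 = 0 (operand ≠ 0)
(((~a \/ c) -> ~a) -> ~a): 0 ≤ 0, so result = 1
~(((~a \/ c) -> ~a) -> ~a): Gödel ¬ of 1 = 0 (operand ≠ 0)
(b -> b): 0.21 ≤ 0.21, so result = 1
((b -> b) -> a): 1 > 0.35, so result = 0.35
~((b -> b) -> a): Gödel ¬ of 0.35 = 0 (operand ≠ 0)
(c -> ~((b -> b) -> a)): 0.34 > 0, so result = 0
(a \/ (c -> ~((b -> b) -> a))) = max(0.35, 0) = 0.35
(~(((~a \/ c) -> ~a) -> ~a) -> (a \/ (c -> ~((b -> b) -> a)))): 0 ≤ 0.35, so result = 1
~(~(((~a \/ c) -> ~a) -> ~a) -> (a \/ (c -> ~((b -> b) -> a)))): Gödel ¬ of 1 = 0 (operand ≠ 0)
((b \/ ~~c) /\ ~(~(((~a \/ c) -> ~a) -> ~a) -> (a \/ (c -> ~((b -> b) -> a))))) = min(1, 0) = 0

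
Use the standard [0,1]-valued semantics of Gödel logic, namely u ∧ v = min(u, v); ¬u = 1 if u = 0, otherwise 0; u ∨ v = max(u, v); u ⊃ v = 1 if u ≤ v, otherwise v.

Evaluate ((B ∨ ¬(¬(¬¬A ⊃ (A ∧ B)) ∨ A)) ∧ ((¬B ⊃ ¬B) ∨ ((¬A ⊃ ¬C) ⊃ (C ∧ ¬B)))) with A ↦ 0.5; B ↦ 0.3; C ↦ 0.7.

¬A: Gödel ¬ of 0.5 = 0 (operand ≠ 0)
¬¬A: Gödel ¬ of 0 = 1 (operand is 0)
(A ∧ B) = min(0.5, 0.3) = 0.3
(¬¬A ⊃ (A ∧ B)): 1 > 0.3, so result = 0.3
¬(¬¬A ⊃ (A ∧ B)): Gödel ¬ of 0.3 = 0 (operand ≠ 0)
(¬(¬¬A ⊃ (A ∧ B)) ∨ A) = max(0, 0.5) = 0.5
¬(¬(¬¬A ⊃ (A ∧ B)) ∨ A): Gödel ¬ of 0.5 = 0 (operand ≠ 0)
(B ∨ ¬(¬(¬¬A ⊃ (A ∧ B)) ∨ A)) = max(0.3, 0) = 0.3
¬B: Gödel ¬ of 0.3 = 0 (operand ≠ 0)
¬B: Gödel ¬ of 0.3 = 0 (operand ≠ 0)
(¬B ⊃ ¬B): 0 ≤ 0, so result = 1
¬A: Gödel ¬ of 0.5 = 0 (operand ≠ 0)
¬C: Gödel ¬ of 0.7 = 0 (operand ≠ 0)
(¬A ⊃ ¬C): 0 ≤ 0, so result = 1
¬B: Gödel ¬ of 0.3 = 0 (operand ≠ 0)
(C ∧ ¬B) = min(0.7, 0) = 0
((¬A ⊃ ¬C) ⊃ (C ∧ ¬B)): 1 > 0, so result = 0
((¬B ⊃ ¬B) ∨ ((¬A ⊃ ¬C) ⊃ (C ∧ ¬B))) = max(1, 0) = 1
((B ∨ ¬(¬(¬¬A ⊃ (A ∧ B)) ∨ A)) ∧ ((¬B ⊃ ¬B) ∨ ((¬A ⊃ ¬C) ⊃ (C ∧ ¬B)))) = min(0.3, 1) = 0.3

0.30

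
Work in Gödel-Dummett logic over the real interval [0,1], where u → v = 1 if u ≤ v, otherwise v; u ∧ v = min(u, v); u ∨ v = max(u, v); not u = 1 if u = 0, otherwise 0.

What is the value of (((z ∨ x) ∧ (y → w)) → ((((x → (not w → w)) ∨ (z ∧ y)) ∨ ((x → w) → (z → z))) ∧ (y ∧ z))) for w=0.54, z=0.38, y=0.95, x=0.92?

(z ∨ x) = max(0.38, 0.92) = 0.92
(y → w): 0.95 > 0.54, so result = 0.54
((z ∨ x) ∧ (y → w)) = min(0.92, 0.54) = 0.54
not w: Gödel ¬ of 0.54 = 0 (operand ≠ 0)
(not w → w): 0 ≤ 0.54, so result = 1
(x → (not w → w)): 0.92 ≤ 1, so result = 1
(z ∧ y) = min(0.38, 0.95) = 0.38
((x → (not w → w)) ∨ (z ∧ y)) = max(1, 0.38) = 1
(x → w): 0.92 > 0.54, so result = 0.54
(z → z): 0.38 ≤ 0.38, so result = 1
((x → w) → (z → z)): 0.54 ≤ 1, so result = 1
(((x → (not w → w)) ∨ (z ∧ y)) ∨ ((x → w) → (z → z))) = max(1, 1) = 1
(y ∧ z) = min(0.95, 0.38) = 0.38
((((x → (not w → w)) ∨ (z ∧ y)) ∨ ((x → w) → (z → z))) ∧ (y ∧ z)) = min(1, 0.38) = 0.38
(((z ∨ x) ∧ (y → w)) → ((((x → (not w → w)) ∨ (z ∧ y)) ∨ ((x → w) → (z → z))) ∧ (y ∧ z))): 0.54 > 0.38, so result = 0.38

0.38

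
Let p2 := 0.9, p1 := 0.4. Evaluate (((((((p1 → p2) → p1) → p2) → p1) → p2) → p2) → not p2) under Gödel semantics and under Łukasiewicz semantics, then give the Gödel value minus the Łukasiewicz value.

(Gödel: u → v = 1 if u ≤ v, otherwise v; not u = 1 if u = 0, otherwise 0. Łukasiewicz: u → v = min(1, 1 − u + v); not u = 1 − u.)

Gödel evaluation:
  (p1 → p2): 0.4 ≤ 0.9, so result = 1
  ((p1 → p2) → p1): 1 > 0.4, so result = 0.4
  (((p1 → p2) → p1) → p2): 0.4 ≤ 0.9, so result = 1
  ((((p1 → p2) → p1) → p2) → p1): 1 > 0.4, so result = 0.4
  (((((p1 → p2) → p1) → p2) → p1) → p2): 0.4 ≤ 0.9, so result = 1
  ((((((p1 → p2) → p1) → p2) → p1) → p2) → p2): 1 > 0.9, so result = 0.9
  not p2: Gödel ¬ of 0.9 = 0 (operand ≠ 0)
  (((((((p1 → p2) → p1) → p2) → p1) → p2) → p2) → not p2): 0.9 > 0, so result = 0
  Gödel value = 0
Łukasiewicz evaluation:
  (p1 → p2): min(1, 1 − 0.4 + 0.9) = 1
  ((p1 → p2) → p1): min(1, 1 − 1 + 0.4) = 0.4
  (((p1 → p2) → p1) → p2): min(1, 1 − 0.4 + 0.9) = 1
  ((((p1 → p2) → p1) → p2) → p1): min(1, 1 − 1 + 0.4) = 0.4
  (((((p1 → p2) → p1) → p2) → p1) → p2): min(1, 1 − 0.4 + 0.9) = 1
  ((((((p1 → p2) → p1) → p2) → p1) → p2) → p2): min(1, 1 − 1 + 0.9) = 0.9
  not p2: Łukasiewicz ¬ gives 1 − 0.9 = 0.1
  (((((((p1 → p2) → p1) → p2) → p1) → p2) → p2) → not p2): min(1, 1 − 0.9 + 0.1) = 0.2
  Łukasiewicz value = 0.2
Difference: 0 − 0.2 = -0.20

-0.20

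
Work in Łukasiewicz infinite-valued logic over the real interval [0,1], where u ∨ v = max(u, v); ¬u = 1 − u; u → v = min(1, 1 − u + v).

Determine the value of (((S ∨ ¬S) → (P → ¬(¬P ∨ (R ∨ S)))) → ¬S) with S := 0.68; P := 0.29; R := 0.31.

¬S: Łukasiewicz ¬ gives 1 − 0.68 = 0.32
(S ∨ ¬S) = max(0.68, 0.32) = 0.68
¬P: Łukasiewicz ¬ gives 1 − 0.29 = 0.71
(R ∨ S) = max(0.31, 0.68) = 0.68
(¬P ∨ (R ∨ S)) = max(0.71, 0.68) = 0.71
¬(¬P ∨ (R ∨ S)): Łukasiewicz ¬ gives 1 − 0.71 = 0.29
(P → ¬(¬P ∨ (R ∨ S))): min(1, 1 − 0.29 + 0.29) = 1
((S ∨ ¬S) → (P → ¬(¬P ∨ (R ∨ S)))): min(1, 1 − 0.68 + 1) = 1
¬S: Łukasiewicz ¬ gives 1 − 0.68 = 0.32
(((S ∨ ¬S) → (P → ¬(¬P ∨ (R ∨ S)))) → ¬S): min(1, 1 − 1 + 0.32) = 0.32

0.32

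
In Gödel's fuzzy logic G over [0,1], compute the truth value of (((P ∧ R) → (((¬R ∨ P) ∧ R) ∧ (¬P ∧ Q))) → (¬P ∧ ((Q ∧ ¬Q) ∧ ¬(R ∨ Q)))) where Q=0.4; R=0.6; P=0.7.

1.00

(P ∧ R) = min(0.7, 0.6) = 0.6
¬R: Gödel ¬ of 0.6 = 0 (operand ≠ 0)
(¬R ∨ P) = max(0, 0.7) = 0.7
((¬R ∨ P) ∧ R) = min(0.7, 0.6) = 0.6
¬P: Gödel ¬ of 0.7 = 0 (operand ≠ 0)
(¬P ∧ Q) = min(0, 0.4) = 0
(((¬R ∨ P) ∧ R) ∧ (¬P ∧ Q)) = min(0.6, 0) = 0
((P ∧ R) → (((¬R ∨ P) ∧ R) ∧ (¬P ∧ Q))): 0.6 > 0, so result = 0
¬P: Gödel ¬ of 0.7 = 0 (operand ≠ 0)
¬Q: Gödel ¬ of 0.4 = 0 (operand ≠ 0)
(Q ∧ ¬Q) = min(0.4, 0) = 0
(R ∨ Q) = max(0.6, 0.4) = 0.6
¬(R ∨ Q): Gödel ¬ of 0.6 = 0 (operand ≠ 0)
((Q ∧ ¬Q) ∧ ¬(R ∨ Q)) = min(0, 0) = 0
(¬P ∧ ((Q ∧ ¬Q) ∧ ¬(R ∨ Q))) = min(0, 0) = 0
(((P ∧ R) → (((¬R ∨ P) ∧ R) ∧ (¬P ∧ Q))) → (¬P ∧ ((Q ∧ ¬Q) ∧ ¬(R ∨ Q)))): 0 ≤ 0, so result = 1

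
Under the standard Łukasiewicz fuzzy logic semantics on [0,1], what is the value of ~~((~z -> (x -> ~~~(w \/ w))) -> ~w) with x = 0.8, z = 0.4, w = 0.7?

~z: Łukasiewicz ¬ gives 1 − 0.4 = 0.6
(w \/ w) = max(0.7, 0.7) = 0.7
~(w \/ w): Łukasiewicz ¬ gives 1 − 0.7 = 0.3
~~(w \/ w): Łukasiewicz ¬ gives 1 − 0.3 = 0.7
~~~(w \/ w): Łukasiewicz ¬ gives 1 − 0.7 = 0.3
(x -> ~~~(w \/ w)): min(1, 1 − 0.8 + 0.3) = 0.5
(~z -> (x -> ~~~(w \/ w))): min(1, 1 − 0.6 + 0.5) = 0.9
~w: Łukasiewicz ¬ gives 1 − 0.7 = 0.3
((~z -> (x -> ~~~(w \/ w))) -> ~w): min(1, 1 − 0.9 + 0.3) = 0.4
~((~z -> (x -> ~~~(w \/ w))) -> ~w): Łukasiewicz ¬ gives 1 − 0.4 = 0.6
~~((~z -> (x -> ~~~(w \/ w))) -> ~w): Łukasiewicz ¬ gives 1 − 0.6 = 0.4

0.40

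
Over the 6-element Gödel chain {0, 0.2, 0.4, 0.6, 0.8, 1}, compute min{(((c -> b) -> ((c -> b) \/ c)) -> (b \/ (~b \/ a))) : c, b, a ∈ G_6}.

0.20

The minimum is attained at c = 0, b = 0.2, a = 0:
  (c -> b): 0 ≤ 0.2, so result = 1
  (c -> b): 0 ≤ 0.2, so result = 1
  ((c -> b) \/ c) = max(1, 0) = 1
  ((c -> b) -> ((c -> b) \/ c)): 1 ≤ 1, so result = 1
  ~b: Gödel ¬ of 0.2 = 0 (operand ≠ 0)
  (~b \/ a) = max(0, 0) = 0
  (b \/ (~b \/ a)) = max(0.2, 0) = 0.2
  (((c -> b) -> ((c -> b) \/ c)) -> (b \/ (~b \/ a))): 1 > 0.2, so result = 0.2
Checking all 216 assignments confirms none give a value below 0.20.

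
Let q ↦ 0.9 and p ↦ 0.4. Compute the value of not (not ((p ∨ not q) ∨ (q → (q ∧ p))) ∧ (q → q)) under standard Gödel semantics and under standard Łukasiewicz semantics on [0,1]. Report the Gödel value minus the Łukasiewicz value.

Gödel evaluation:
  not q: Gödel ¬ of 0.9 = 0 (operand ≠ 0)
  (p ∨ not q) = max(0.4, 0) = 0.4
  (q ∧ p) = min(0.9, 0.4) = 0.4
  (q → (q ∧ p)): 0.9 > 0.4, so result = 0.4
  ((p ∨ not q) ∨ (q → (q ∧ p))) = max(0.4, 0.4) = 0.4
  not ((p ∨ not q) ∨ (q → (q ∧ p))): Gödel ¬ of 0.4 = 0 (operand ≠ 0)
  (q → q): 0.9 ≤ 0.9, so result = 1
  (not ((p ∨ not q) ∨ (q → (q ∧ p))) ∧ (q → q)) = min(0, 1) = 0
  not (not ((p ∨ not q) ∨ (q → (q ∧ p))) ∧ (q → q)): Gödel ¬ of 0 = 1 (operand is 0)
  Gödel value = 1
Łukasiewicz evaluation:
  not q: Łukasiewicz ¬ gives 1 − 0.9 = 0.1
  (p ∨ not q) = max(0.4, 0.1) = 0.4
  (q ∧ p) = min(0.9, 0.4) = 0.4
  (q → (q ∧ p)): min(1, 1 − 0.9 + 0.4) = 0.5
  ((p ∨ not q) ∨ (q → (q ∧ p))) = max(0.4, 0.5) = 0.5
  not ((p ∨ not q) ∨ (q → (q ∧ p))): Łukasiewicz ¬ gives 1 − 0.5 = 0.5
  (q → q): min(1, 1 − 0.9 + 0.9) = 1
  (not ((p ∨ not q) ∨ (q → (q ∧ p))) ∧ (q → q)) = min(0.5, 1) = 0.5
  not (not ((p ∨ not q) ∨ (q → (q ∧ p))) ∧ (q → q)): Łukasiewicz ¬ gives 1 − 0.5 = 0.5
  Łukasiewicz value = 0.5
Difference: 1 − 0.5 = 0.50

0.50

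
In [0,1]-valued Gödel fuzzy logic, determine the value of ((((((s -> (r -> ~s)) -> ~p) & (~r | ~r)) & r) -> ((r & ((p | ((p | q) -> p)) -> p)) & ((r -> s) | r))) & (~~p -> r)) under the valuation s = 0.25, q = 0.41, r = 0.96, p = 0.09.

~s: Gödel ¬ of 0.25 = 0 (operand ≠ 0)
(r -> ~s): 0.96 > 0, so result = 0
(s -> (r -> ~s)): 0.25 > 0, so result = 0
~p: Gödel ¬ of 0.09 = 0 (operand ≠ 0)
((s -> (r -> ~s)) -> ~p): 0 ≤ 0, so result = 1
~r: Gödel ¬ of 0.96 = 0 (operand ≠ 0)
~r: Gödel ¬ of 0.96 = 0 (operand ≠ 0)
(~r | ~r) = max(0, 0) = 0
(((s -> (r -> ~s)) -> ~p) & (~r | ~r)) = min(1, 0) = 0
((((s -> (r -> ~s)) -> ~p) & (~r | ~r)) & r) = min(0, 0.96) = 0
(p | q) = max(0.09, 0.41) = 0.41
((p | q) -> p): 0.41 > 0.09, so result = 0.09
(p | ((p | q) -> p)) = max(0.09, 0.09) = 0.09
((p | ((p | q) -> p)) -> p): 0.09 ≤ 0.09, so result = 1
(r & ((p | ((p | q) -> p)) -> p)) = min(0.96, 1) = 0.96
(r -> s): 0.96 > 0.25, so result = 0.25
((r -> s) | r) = max(0.25, 0.96) = 0.96
((r & ((p | ((p | q) -> p)) -> p)) & ((r -> s) | r)) = min(0.96, 0.96) = 0.96
(((((s -> (r -> ~s)) -> ~p) & (~r | ~r)) & r) -> ((r & ((p | ((p | q) -> p)) -> p)) & ((r -> s) | r))): 0 ≤ 0.96, so result = 1
~p: Gödel ¬ of 0.09 = 0 (operand ≠ 0)
~~p: Gödel ¬ of 0 = 1 (operand is 0)
(~~p -> r): 1 > 0.96, so result = 0.96
((((((s -> (r -> ~s)) -> ~p) & (~r | ~r)) & r) -> ((r & ((p | ((p | q) -> p)) -> p)) & ((r -> s) | r))) & (~~p -> r)) = min(1, 0.96) = 0.96

0.96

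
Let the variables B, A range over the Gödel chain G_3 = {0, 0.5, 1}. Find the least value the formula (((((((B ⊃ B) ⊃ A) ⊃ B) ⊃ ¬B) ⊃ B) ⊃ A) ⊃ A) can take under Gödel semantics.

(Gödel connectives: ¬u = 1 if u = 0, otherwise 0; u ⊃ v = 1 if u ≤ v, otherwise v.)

0.00

The minimum is attained at B = 0, A = 0:
  (B ⊃ B): 0 ≤ 0, so result = 1
  ((B ⊃ B) ⊃ A): 1 > 0, so result = 0
  (((B ⊃ B) ⊃ A) ⊃ B): 0 ≤ 0, so result = 1
  ¬B: Gödel ¬ of 0 = 1 (operand is 0)
  ((((B ⊃ B) ⊃ A) ⊃ B) ⊃ ¬B): 1 ≤ 1, so result = 1
  (((((B ⊃ B) ⊃ A) ⊃ B) ⊃ ¬B) ⊃ B): 1 > 0, so result = 0
  ((((((B ⊃ B) ⊃ A) ⊃ B) ⊃ ¬B) ⊃ B) ⊃ A): 0 ≤ 0, so result = 1
  (((((((B ⊃ B) ⊃ A) ⊃ B) ⊃ ¬B) ⊃ B) ⊃ A) ⊃ A): 1 > 0, so result = 0
Checking all 9 assignments confirms none give a value below 0.00.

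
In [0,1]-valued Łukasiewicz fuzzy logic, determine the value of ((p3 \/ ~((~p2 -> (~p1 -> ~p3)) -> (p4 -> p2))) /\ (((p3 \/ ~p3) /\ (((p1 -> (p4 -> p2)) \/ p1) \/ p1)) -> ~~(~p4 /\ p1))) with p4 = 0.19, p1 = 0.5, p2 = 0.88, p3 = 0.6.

~p2: Łukasiewicz ¬ gives 1 − 0.88 = 0.12
~p1: Łukasiewicz ¬ gives 1 − 0.5 = 0.5
~p3: Łukasiewicz ¬ gives 1 − 0.6 = 0.4
(~p1 -> ~p3): min(1, 1 − 0.5 + 0.4) = 0.9
(~p2 -> (~p1 -> ~p3)): min(1, 1 − 0.12 + 0.9) = 1
(p4 -> p2): min(1, 1 − 0.19 + 0.88) = 1
((~p2 -> (~p1 -> ~p3)) -> (p4 -> p2)): min(1, 1 − 1 + 1) = 1
~((~p2 -> (~p1 -> ~p3)) -> (p4 -> p2)): Łukasiewicz ¬ gives 1 − 1 = 0
(p3 \/ ~((~p2 -> (~p1 -> ~p3)) -> (p4 -> p2))) = max(0.6, 0) = 0.6
~p3: Łukasiewicz ¬ gives 1 − 0.6 = 0.4
(p3 \/ ~p3) = max(0.6, 0.4) = 0.6
(p4 -> p2): min(1, 1 − 0.19 + 0.88) = 1
(p1 -> (p4 -> p2)): min(1, 1 − 0.5 + 1) = 1
((p1 -> (p4 -> p2)) \/ p1) = max(1, 0.5) = 1
(((p1 -> (p4 -> p2)) \/ p1) \/ p1) = max(1, 0.5) = 1
((p3 \/ ~p3) /\ (((p1 -> (p4 -> p2)) \/ p1) \/ p1)) = min(0.6, 1) = 0.6
~p4: Łukasiewicz ¬ gives 1 − 0.19 = 0.81
(~p4 /\ p1) = min(0.81, 0.5) = 0.5
~(~p4 /\ p1): Łukasiewicz ¬ gives 1 − 0.5 = 0.5
~~(~p4 /\ p1): Łukasiewicz ¬ gives 1 − 0.5 = 0.5
(((p3 \/ ~p3) /\ (((p1 -> (p4 -> p2)) \/ p1) \/ p1)) -> ~~(~p4 /\ p1)): min(1, 1 − 0.6 + 0.5) = 0.9
((p3 \/ ~((~p2 -> (~p1 -> ~p3)) -> (p4 -> p2))) /\ (((p3 \/ ~p3) /\ (((p1 -> (p4 -> p2)) \/ p1) \/ p1)) -> ~~(~p4 /\ p1))) = min(0.6, 0.9) = 0.6

0.60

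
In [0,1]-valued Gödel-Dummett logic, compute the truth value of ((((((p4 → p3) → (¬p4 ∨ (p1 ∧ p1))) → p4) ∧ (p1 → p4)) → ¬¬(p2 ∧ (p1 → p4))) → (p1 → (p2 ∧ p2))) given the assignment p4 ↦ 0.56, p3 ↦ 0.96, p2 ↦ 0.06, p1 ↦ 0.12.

0.06

(p4 → p3): 0.56 ≤ 0.96, so result = 1
¬p4: Gödel ¬ of 0.56 = 0 (operand ≠ 0)
(p1 ∧ p1) = min(0.12, 0.12) = 0.12
(¬p4 ∨ (p1 ∧ p1)) = max(0, 0.12) = 0.12
((p4 → p3) → (¬p4 ∨ (p1 ∧ p1))): 1 > 0.12, so result = 0.12
(((p4 → p3) → (¬p4 ∨ (p1 ∧ p1))) → p4): 0.12 ≤ 0.56, so result = 1
(p1 → p4): 0.12 ≤ 0.56, so result = 1
((((p4 → p3) → (¬p4 ∨ (p1 ∧ p1))) → p4) ∧ (p1 → p4)) = min(1, 1) = 1
(p1 → p4): 0.12 ≤ 0.56, so result = 1
(p2 ∧ (p1 → p4)) = min(0.06, 1) = 0.06
¬(p2 ∧ (p1 → p4)): Gödel ¬ of 0.06 = 0 (operand ≠ 0)
¬¬(p2 ∧ (p1 → p4)): Gödel ¬ of 0 = 1 (operand is 0)
(((((p4 → p3) → (¬p4 ∨ (p1 ∧ p1))) → p4) ∧ (p1 → p4)) → ¬¬(p2 ∧ (p1 → p4))): 1 ≤ 1, so result = 1
(p2 ∧ p2) = min(0.06, 0.06) = 0.06
(p1 → (p2 ∧ p2)): 0.12 > 0.06, so result = 0.06
((((((p4 → p3) → (¬p4 ∨ (p1 ∧ p1))) → p4) ∧ (p1 → p4)) → ¬¬(p2 ∧ (p1 → p4))) → (p1 → (p2 ∧ p2))): 1 > 0.06, so result = 0.06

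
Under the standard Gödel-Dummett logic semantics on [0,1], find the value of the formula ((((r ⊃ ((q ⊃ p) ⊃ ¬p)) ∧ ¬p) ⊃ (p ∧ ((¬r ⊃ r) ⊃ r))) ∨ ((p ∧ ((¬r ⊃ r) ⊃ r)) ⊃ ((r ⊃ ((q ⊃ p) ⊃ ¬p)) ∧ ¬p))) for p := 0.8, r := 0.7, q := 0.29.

(q ⊃ p): 0.29 ≤ 0.8, so result = 1
¬p: Gödel ¬ of 0.8 = 0 (operand ≠ 0)
((q ⊃ p) ⊃ ¬p): 1 > 0, so result = 0
(r ⊃ ((q ⊃ p) ⊃ ¬p)): 0.7 > 0, so result = 0
¬p: Gödel ¬ of 0.8 = 0 (operand ≠ 0)
((r ⊃ ((q ⊃ p) ⊃ ¬p)) ∧ ¬p) = min(0, 0) = 0
¬r: Gödel ¬ of 0.7 = 0 (operand ≠ 0)
(¬r ⊃ r): 0 ≤ 0.7, so result = 1
((¬r ⊃ r) ⊃ r): 1 > 0.7, so result = 0.7
(p ∧ ((¬r ⊃ r) ⊃ r)) = min(0.8, 0.7) = 0.7
(((r ⊃ ((q ⊃ p) ⊃ ¬p)) ∧ ¬p) ⊃ (p ∧ ((¬r ⊃ r) ⊃ r))): 0 ≤ 0.7, so result = 1
¬r: Gödel ¬ of 0.7 = 0 (operand ≠ 0)
(¬r ⊃ r): 0 ≤ 0.7, so result = 1
((¬r ⊃ r) ⊃ r): 1 > 0.7, so result = 0.7
(p ∧ ((¬r ⊃ r) ⊃ r)) = min(0.8, 0.7) = 0.7
(q ⊃ p): 0.29 ≤ 0.8, so result = 1
¬p: Gödel ¬ of 0.8 = 0 (operand ≠ 0)
((q ⊃ p) ⊃ ¬p): 1 > 0, so result = 0
(r ⊃ ((q ⊃ p) ⊃ ¬p)): 0.7 > 0, so result = 0
¬p: Gödel ¬ of 0.8 = 0 (operand ≠ 0)
((r ⊃ ((q ⊃ p) ⊃ ¬p)) ∧ ¬p) = min(0, 0) = 0
((p ∧ ((¬r ⊃ r) ⊃ r)) ⊃ ((r ⊃ ((q ⊃ p) ⊃ ¬p)) ∧ ¬p)): 0.7 > 0, so result = 0
((((r ⊃ ((q ⊃ p) ⊃ ¬p)) ∧ ¬p) ⊃ (p ∧ ((¬r ⊃ r) ⊃ r))) ∨ ((p ∧ ((¬r ⊃ r) ⊃ r)) ⊃ ((r ⊃ ((q ⊃ p) ⊃ ¬p)) ∧ ¬p))) = max(1, 0) = 1

1.00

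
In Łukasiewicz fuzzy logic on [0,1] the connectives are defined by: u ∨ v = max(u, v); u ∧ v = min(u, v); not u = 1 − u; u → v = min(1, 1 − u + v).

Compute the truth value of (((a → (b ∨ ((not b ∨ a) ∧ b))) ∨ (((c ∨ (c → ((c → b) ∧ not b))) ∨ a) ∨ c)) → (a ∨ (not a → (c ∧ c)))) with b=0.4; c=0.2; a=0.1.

not b: Łukasiewicz ¬ gives 1 − 0.4 = 0.6
(not b ∨ a) = max(0.6, 0.1) = 0.6
((not b ∨ a) ∧ b) = min(0.6, 0.4) = 0.4
(b ∨ ((not b ∨ a) ∧ b)) = max(0.4, 0.4) = 0.4
(a → (b ∨ ((not b ∨ a) ∧ b))): min(1, 1 − 0.1 + 0.4) = 1
(c → b): min(1, 1 − 0.2 + 0.4) = 1
not b: Łukasiewicz ¬ gives 1 − 0.4 = 0.6
((c → b) ∧ not b) = min(1, 0.6) = 0.6
(c → ((c → b) ∧ not b)): min(1, 1 − 0.2 + 0.6) = 1
(c ∨ (c → ((c → b) ∧ not b))) = max(0.2, 1) = 1
((c ∨ (c → ((c → b) ∧ not b))) ∨ a) = max(1, 0.1) = 1
(((c ∨ (c → ((c → b) ∧ not b))) ∨ a) ∨ c) = max(1, 0.2) = 1
((a → (b ∨ ((not b ∨ a) ∧ b))) ∨ (((c ∨ (c → ((c → b) ∧ not b))) ∨ a) ∨ c)) = max(1, 1) = 1
not a: Łukasiewicz ¬ gives 1 − 0.1 = 0.9
(c ∧ c) = min(0.2, 0.2) = 0.2
(not a → (c ∧ c)): min(1, 1 − 0.9 + 0.2) = 0.3
(a ∨ (not a → (c ∧ c))) = max(0.1, 0.3) = 0.3
(((a → (b ∨ ((not b ∨ a) ∧ b))) ∨ (((c ∨ (c → ((c → b) ∧ not b))) ∨ a) ∨ c)) → (a ∨ (not a → (c ∧ c)))): min(1, 1 − 1 + 0.3) = 0.3

0.30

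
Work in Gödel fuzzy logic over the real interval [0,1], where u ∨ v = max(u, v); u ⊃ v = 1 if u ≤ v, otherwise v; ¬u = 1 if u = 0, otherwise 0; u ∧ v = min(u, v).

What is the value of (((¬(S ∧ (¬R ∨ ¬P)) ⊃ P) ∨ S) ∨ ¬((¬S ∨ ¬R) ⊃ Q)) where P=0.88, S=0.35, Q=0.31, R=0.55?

¬R: Gödel ¬ of 0.55 = 0 (operand ≠ 0)
¬P: Gödel ¬ of 0.88 = 0 (operand ≠ 0)
(¬R ∨ ¬P) = max(0, 0) = 0
(S ∧ (¬R ∨ ¬P)) = min(0.35, 0) = 0
¬(S ∧ (¬R ∨ ¬P)): Gödel ¬ of 0 = 1 (operand is 0)
(¬(S ∧ (¬R ∨ ¬P)) ⊃ P): 1 > 0.88, so result = 0.88
((¬(S ∧ (¬R ∨ ¬P)) ⊃ P) ∨ S) = max(0.88, 0.35) = 0.88
¬S: Gödel ¬ of 0.35 = 0 (operand ≠ 0)
¬R: Gödel ¬ of 0.55 = 0 (operand ≠ 0)
(¬S ∨ ¬R) = max(0, 0) = 0
((¬S ∨ ¬R) ⊃ Q): 0 ≤ 0.31, so result = 1
¬((¬S ∨ ¬R) ⊃ Q): Gödel ¬ of 1 = 0 (operand ≠ 0)
(((¬(S ∧ (¬R ∨ ¬P)) ⊃ P) ∨ S) ∨ ¬((¬S ∨ ¬R) ⊃ Q)) = max(0.88, 0) = 0.88

0.88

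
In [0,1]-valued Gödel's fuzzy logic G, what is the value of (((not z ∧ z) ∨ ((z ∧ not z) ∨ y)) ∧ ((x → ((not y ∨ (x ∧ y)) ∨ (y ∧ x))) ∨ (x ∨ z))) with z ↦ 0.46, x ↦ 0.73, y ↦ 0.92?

not z: Gödel ¬ of 0.46 = 0 (operand ≠ 0)
(not z ∧ z) = min(0, 0.46) = 0
not z: Gödel ¬ of 0.46 = 0 (operand ≠ 0)
(z ∧ not z) = min(0.46, 0) = 0
((z ∧ not z) ∨ y) = max(0, 0.92) = 0.92
((not z ∧ z) ∨ ((z ∧ not z) ∨ y)) = max(0, 0.92) = 0.92
not y: Gödel ¬ of 0.92 = 0 (operand ≠ 0)
(x ∧ y) = min(0.73, 0.92) = 0.73
(not y ∨ (x ∧ y)) = max(0, 0.73) = 0.73
(y ∧ x) = min(0.92, 0.73) = 0.73
((not y ∨ (x ∧ y)) ∨ (y ∧ x)) = max(0.73, 0.73) = 0.73
(x → ((not y ∨ (x ∧ y)) ∨ (y ∧ x))): 0.73 ≤ 0.73, so result = 1
(x ∨ z) = max(0.73, 0.46) = 0.73
((x → ((not y ∨ (x ∧ y)) ∨ (y ∧ x))) ∨ (x ∨ z)) = max(1, 0.73) = 1
(((not z ∧ z) ∨ ((z ∧ not z) ∨ y)) ∧ ((x → ((not y ∨ (x ∧ y)) ∨ (y ∧ x))) ∨ (x ∨ z))) = min(0.92, 1) = 0.92

0.92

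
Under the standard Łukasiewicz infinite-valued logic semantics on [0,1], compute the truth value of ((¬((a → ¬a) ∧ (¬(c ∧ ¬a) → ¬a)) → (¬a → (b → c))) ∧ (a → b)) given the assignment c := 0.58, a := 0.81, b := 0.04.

¬a: Łukasiewicz ¬ gives 1 − 0.81 = 0.19
(a → ¬a): min(1, 1 − 0.81 + 0.19) = 0.38
¬a: Łukasiewicz ¬ gives 1 − 0.81 = 0.19
(c ∧ ¬a) = min(0.58, 0.19) = 0.19
¬(c ∧ ¬a): Łukasiewicz ¬ gives 1 − 0.19 = 0.81
¬a: Łukasiewicz ¬ gives 1 − 0.81 = 0.19
(¬(c ∧ ¬a) → ¬a): min(1, 1 − 0.81 + 0.19) = 0.38
((a → ¬a) ∧ (¬(c ∧ ¬a) → ¬a)) = min(0.38, 0.38) = 0.38
¬((a → ¬a) ∧ (¬(c ∧ ¬a) → ¬a)): Łukasiewicz ¬ gives 1 − 0.38 = 0.62
¬a: Łukasiewicz ¬ gives 1 − 0.81 = 0.19
(b → c): min(1, 1 − 0.04 + 0.58) = 1
(¬a → (b → c)): min(1, 1 − 0.19 + 1) = 1
(¬((a → ¬a) ∧ (¬(c ∧ ¬a) → ¬a)) → (¬a → (b → c))): min(1, 1 − 0.62 + 1) = 1
(a → b): min(1, 1 − 0.81 + 0.04) = 0.23
((¬((a → ¬a) ∧ (¬(c ∧ ¬a) → ¬a)) → (¬a → (b → c))) ∧ (a → b)) = min(1, 0.23) = 0.23

0.23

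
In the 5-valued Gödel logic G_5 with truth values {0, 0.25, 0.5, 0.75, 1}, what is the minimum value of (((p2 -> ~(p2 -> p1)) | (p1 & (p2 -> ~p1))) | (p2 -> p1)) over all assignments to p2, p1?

The minimum is attained at p2 = 0.5, p1 = 0.25:
  (p2 -> p1): 0.5 > 0.25, so result = 0.25
  ~(p2 -> p1): Gödel ¬ of 0.25 = 0 (operand ≠ 0)
  (p2 -> ~(p2 -> p1)): 0.5 > 0, so result = 0
  ~p1: Gödel ¬ of 0.25 = 0 (operand ≠ 0)
  (p2 -> ~p1): 0.5 > 0, so result = 0
  (p1 & (p2 -> ~p1)) = min(0.25, 0) = 0
  ((p2 -> ~(p2 -> p1)) | (p1 & (p2 -> ~p1))) = max(0, 0) = 0
  (p2 -> p1): 0.5 > 0.25, so result = 0.25
  (((p2 -> ~(p2 -> p1)) | (p1 & (p2 -> ~p1))) | (p2 -> p1)) = max(0, 0.25) = 0.25
Checking all 25 assignments confirms none give a value below 0.25.

0.25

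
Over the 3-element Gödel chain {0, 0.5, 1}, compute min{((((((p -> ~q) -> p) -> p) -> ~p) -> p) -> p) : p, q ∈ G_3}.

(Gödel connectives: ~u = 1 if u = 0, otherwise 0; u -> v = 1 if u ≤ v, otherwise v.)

The minimum is attained at p = 0.5, q = 0:
  ~q: Gödel ¬ of 0 = 1 (operand is 0)
  (p -> ~q): 0.5 ≤ 1, so result = 1
  ((p -> ~q) -> p): 1 > 0.5, so result = 0.5
  (((p -> ~q) -> p) -> p): 0.5 ≤ 0.5, so result = 1
  ~p: Gödel ¬ of 0.5 = 0 (operand ≠ 0)
  ((((p -> ~q) -> p) -> p) -> ~p): 1 > 0, so result = 0
  (((((p -> ~q) -> p) -> p) -> ~p) -> p): 0 ≤ 0.5, so result = 1
  ((((((p -> ~q) -> p) -> p) -> ~p) -> p) -> p): 1 > 0.5, so result = 0.5
Checking all 9 assignments confirms none give a value below 0.50.

0.50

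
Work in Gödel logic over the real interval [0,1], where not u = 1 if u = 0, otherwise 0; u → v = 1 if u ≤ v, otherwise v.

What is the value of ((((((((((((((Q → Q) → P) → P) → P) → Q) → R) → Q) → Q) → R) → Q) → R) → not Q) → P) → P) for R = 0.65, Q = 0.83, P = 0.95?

(Q → Q): 0.83 ≤ 0.83, so result = 1
((Q → Q) → P): 1 > 0.95, so result = 0.95
(((Q → Q) → P) → P): 0.95 ≤ 0.95, so result = 1
((((Q → Q) → P) → P) → P): 1 > 0.95, so result = 0.95
(((((Q → Q) → P) → P) → P) → Q): 0.95 > 0.83, so result = 0.83
((((((Q → Q) → P) → P) → P) → Q) → R): 0.83 > 0.65, so result = 0.65
(((((((Q → Q) → P) → P) → P) → Q) → R) → Q): 0.65 ≤ 0.83, so result = 1
((((((((Q → Q) → P) → P) → P) → Q) → R) → Q) → Q): 1 > 0.83, so result = 0.83
(((((((((Q → Q) → P) → P) → P) → Q) → R) → Q) → Q) → R): 0.83 > 0.65, so result = 0.65
((((((((((Q → Q) → P) → P) → P) → Q) → R) → Q) → Q) → R) → Q): 0.65 ≤ 0.83, so result = 1
(((((((((((Q → Q) → P) → P) → P) → Q) → R) → Q) → Q) → R) → Q) → R): 1 > 0.65, so result = 0.65
not Q: Gödel ¬ of 0.83 = 0 (operand ≠ 0)
((((((((((((Q → Q) → P) → P) → P) → Q) → R) → Q) → Q) → R) → Q) → R) → not Q): 0.65 > 0, so result = 0
(((((((((((((Q → Q) → P) → P) → P) → Q) → R) → Q) → Q) → R) → Q) → R) → not Q) → P): 0 ≤ 0.95, so result = 1
((((((((((((((Q → Q) → P) → P) → P) → Q) → R) → Q) → Q) → R) → Q) → R) → not Q) → P) → P): 1 > 0.95, so result = 0.95

0.95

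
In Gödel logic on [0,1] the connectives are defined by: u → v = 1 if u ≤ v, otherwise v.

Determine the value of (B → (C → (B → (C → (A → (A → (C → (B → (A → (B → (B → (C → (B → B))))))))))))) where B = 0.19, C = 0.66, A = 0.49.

(B → B): 0.19 ≤ 0.19, so result = 1
(C → (B → B)): 0.66 ≤ 1, so result = 1
(B → (C → (B → B))): 0.19 ≤ 1, so result = 1
(B → (B → (C → (B → B)))): 0.19 ≤ 1, so result = 1
(A → (B → (B → (C → (B → B))))): 0.49 ≤ 1, so result = 1
(B → (A → (B → (B → (C → (B → B)))))): 0.19 ≤ 1, so result = 1
(C → (B → (A → (B → (B → (C → (B → B))))))): 0.66 ≤ 1, so result = 1
(A → (C → (B → (A → (B → (B → (C → (B → B)))))))): 0.49 ≤ 1, so result = 1
(A → (A → (C → (B → (A → (B → (B → (C → (B → B))))))))): 0.49 ≤ 1, so result = 1
(C → (A → (A → (C → (B → (A → (B → (B → (C → (B → B)))))))))): 0.66 ≤ 1, so result = 1
(B → (C → (A → (A → (C → (B → (A → (B → (B → (C → (B → B))))))))))): 0.19 ≤ 1, so result = 1
(C → (B → (C → (A → (A → (C → (B → (A → (B → (B → (C → (B → B)))))))))))): 0.66 ≤ 1, so result = 1
(B → (C → (B → (C → (A → (A → (C → (B → (A → (B → (B → (C → (B → B))))))))))))): 0.19 ≤ 1, so result = 1

1.00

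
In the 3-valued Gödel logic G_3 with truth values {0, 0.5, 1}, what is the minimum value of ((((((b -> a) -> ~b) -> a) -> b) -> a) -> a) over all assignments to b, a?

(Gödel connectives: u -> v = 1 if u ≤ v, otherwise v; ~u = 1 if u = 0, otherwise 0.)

The minimum is attained at b = 0, a = 0.5:
  (b -> a): 0 ≤ 0.5, so result = 1
  ~b: Gödel ¬ of 0 = 1 (operand is 0)
  ((b -> a) -> ~b): 1 ≤ 1, so result = 1
  (((b -> a) -> ~b) -> a): 1 > 0.5, so result = 0.5
  ((((b -> a) -> ~b) -> a) -> b): 0.5 > 0, so result = 0
  (((((b -> a) -> ~b) -> a) -> b) -> a): 0 ≤ 0.5, so result = 1
  ((((((b -> a) -> ~b) -> a) -> b) -> a) -> a): 1 > 0.5, so result = 0.5
Checking all 9 assignments confirms none give a value below 0.50.

0.50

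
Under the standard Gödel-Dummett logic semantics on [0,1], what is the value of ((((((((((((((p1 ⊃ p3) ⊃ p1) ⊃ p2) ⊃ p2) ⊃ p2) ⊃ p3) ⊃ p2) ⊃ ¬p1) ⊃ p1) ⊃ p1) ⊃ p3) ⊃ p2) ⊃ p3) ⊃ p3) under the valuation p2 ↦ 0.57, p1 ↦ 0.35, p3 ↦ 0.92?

(p1 ⊃ p3): 0.35 ≤ 0.92, so result = 1
((p1 ⊃ p3) ⊃ p1): 1 > 0.35, so result = 0.35
(((p1 ⊃ p3) ⊃ p1) ⊃ p2): 0.35 ≤ 0.57, so result = 1
((((p1 ⊃ p3) ⊃ p1) ⊃ p2) ⊃ p2): 1 > 0.57, so result = 0.57
(((((p1 ⊃ p3) ⊃ p1) ⊃ p2) ⊃ p2) ⊃ p2): 0.57 ≤ 0.57, so result = 1
((((((p1 ⊃ p3) ⊃ p1) ⊃ p2) ⊃ p2) ⊃ p2) ⊃ p3): 1 > 0.92, so result = 0.92
(((((((p1 ⊃ p3) ⊃ p1) ⊃ p2) ⊃ p2) ⊃ p2) ⊃ p3) ⊃ p2): 0.92 > 0.57, so result = 0.57
¬p1: Gödel ¬ of 0.35 = 0 (operand ≠ 0)
((((((((p1 ⊃ p3) ⊃ p1) ⊃ p2) ⊃ p2) ⊃ p2) ⊃ p3) ⊃ p2) ⊃ ¬p1): 0.57 > 0, so result = 0
(((((((((p1 ⊃ p3) ⊃ p1) ⊃ p2) ⊃ p2) ⊃ p2) ⊃ p3) ⊃ p2) ⊃ ¬p1) ⊃ p1): 0 ≤ 0.35, so result = 1
((((((((((p1 ⊃ p3) ⊃ p1) ⊃ p2) ⊃ p2) ⊃ p2) ⊃ p3) ⊃ p2) ⊃ ¬p1) ⊃ p1) ⊃ p1): 1 > 0.35, so result = 0.35
(((((((((((p1 ⊃ p3) ⊃ p1) ⊃ p2) ⊃ p2) ⊃ p2) ⊃ p3) ⊃ p2) ⊃ ¬p1) ⊃ p1) ⊃ p1) ⊃ p3): 0.35 ≤ 0.92, so result = 1
((((((((((((p1 ⊃ p3) ⊃ p1) ⊃ p2) ⊃ p2) ⊃ p2) ⊃ p3) ⊃ p2) ⊃ ¬p1) ⊃ p1) ⊃ p1) ⊃ p3) ⊃ p2): 1 > 0.57, so result = 0.57
(((((((((((((p1 ⊃ p3) ⊃ p1) ⊃ p2) ⊃ p2) ⊃ p2) ⊃ p3) ⊃ p2) ⊃ ¬p1) ⊃ p1) ⊃ p1) ⊃ p3) ⊃ p2) ⊃ p3): 0.57 ≤ 0.92, so result = 1
((((((((((((((p1 ⊃ p3) ⊃ p1) ⊃ p2) ⊃ p2) ⊃ p2) ⊃ p3) ⊃ p2) ⊃ ¬p1) ⊃ p1) ⊃ p1) ⊃ p3) ⊃ p2) ⊃ p3) ⊃ p3): 1 > 0.92, so result = 0.92

0.92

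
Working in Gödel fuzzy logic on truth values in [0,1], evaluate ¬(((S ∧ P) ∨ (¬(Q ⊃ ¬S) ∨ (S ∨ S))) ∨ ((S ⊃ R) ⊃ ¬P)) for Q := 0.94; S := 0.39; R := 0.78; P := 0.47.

0.00

(S ∧ P) = min(0.39, 0.47) = 0.39
¬S: Gödel ¬ of 0.39 = 0 (operand ≠ 0)
(Q ⊃ ¬S): 0.94 > 0, so result = 0
¬(Q ⊃ ¬S): Gödel ¬ of 0 = 1 (operand is 0)
(S ∨ S) = max(0.39, 0.39) = 0.39
(¬(Q ⊃ ¬S) ∨ (S ∨ S)) = max(1, 0.39) = 1
((S ∧ P) ∨ (¬(Q ⊃ ¬S) ∨ (S ∨ S))) = max(0.39, 1) = 1
(S ⊃ R): 0.39 ≤ 0.78, so result = 1
¬P: Gödel ¬ of 0.47 = 0 (operand ≠ 0)
((S ⊃ R) ⊃ ¬P): 1 > 0, so result = 0
(((S ∧ P) ∨ (¬(Q ⊃ ¬S) ∨ (S ∨ S))) ∨ ((S ⊃ R) ⊃ ¬P)) = max(1, 0) = 1
¬(((S ∧ P) ∨ (¬(Q ⊃ ¬S) ∨ (S ∨ S))) ∨ ((S ⊃ R) ⊃ ¬P)): Gödel ¬ of 1 = 0 (operand ≠ 0)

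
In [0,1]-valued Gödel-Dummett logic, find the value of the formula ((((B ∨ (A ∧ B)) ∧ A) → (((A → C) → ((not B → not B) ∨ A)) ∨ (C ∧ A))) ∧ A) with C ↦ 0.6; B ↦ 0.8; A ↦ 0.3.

0.30

(A ∧ B) = min(0.3, 0.8) = 0.3
(B ∨ (A ∧ B)) = max(0.8, 0.3) = 0.8
((B ∨ (A ∧ B)) ∧ A) = min(0.8, 0.3) = 0.3
(A → C): 0.3 ≤ 0.6, so result = 1
not B: Gödel ¬ of 0.8 = 0 (operand ≠ 0)
not B: Gödel ¬ of 0.8 = 0 (operand ≠ 0)
(not B → not B): 0 ≤ 0, so result = 1
((not B → not B) ∨ A) = max(1, 0.3) = 1
((A → C) → ((not B → not B) ∨ A)): 1 ≤ 1, so result = 1
(C ∧ A) = min(0.6, 0.3) = 0.3
(((A → C) → ((not B → not B) ∨ A)) ∨ (C ∧ A)) = max(1, 0.3) = 1
(((B ∨ (A ∧ B)) ∧ A) → (((A → C) → ((not B → not B) ∨ A)) ∨ (C ∧ A))): 0.3 ≤ 1, so result = 1
((((B ∨ (A ∧ B)) ∧ A) → (((A → C) → ((not B → not B) ∨ A)) ∨ (C ∧ A))) ∧ A) = min(1, 0.3) = 0.3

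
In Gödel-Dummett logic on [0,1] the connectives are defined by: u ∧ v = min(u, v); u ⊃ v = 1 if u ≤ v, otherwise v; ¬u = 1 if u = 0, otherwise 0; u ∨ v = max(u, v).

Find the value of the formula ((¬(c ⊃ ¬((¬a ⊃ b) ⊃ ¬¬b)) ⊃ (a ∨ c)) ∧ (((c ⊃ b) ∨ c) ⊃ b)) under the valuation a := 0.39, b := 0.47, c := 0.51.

¬a: Gödel ¬ of 0.39 = 0 (operand ≠ 0)
(¬a ⊃ b): 0 ≤ 0.47, so result = 1
¬b: Gödel ¬ of 0.47 = 0 (operand ≠ 0)
¬¬b: Gödel ¬ of 0 = 1 (operand is 0)
((¬a ⊃ b) ⊃ ¬¬b): 1 ≤ 1, so result = 1
¬((¬a ⊃ b) ⊃ ¬¬b): Gödel ¬ of 1 = 0 (operand ≠ 0)
(c ⊃ ¬((¬a ⊃ b) ⊃ ¬¬b)): 0.51 > 0, so result = 0
¬(c ⊃ ¬((¬a ⊃ b) ⊃ ¬¬b)): Gödel ¬ of 0 = 1 (operand is 0)
(a ∨ c) = max(0.39, 0.51) = 0.51
(¬(c ⊃ ¬((¬a ⊃ b) ⊃ ¬¬b)) ⊃ (a ∨ c)): 1 > 0.51, so result = 0.51
(c ⊃ b): 0.51 > 0.47, so result = 0.47
((c ⊃ b) ∨ c) = max(0.47, 0.51) = 0.51
(((c ⊃ b) ∨ c) ⊃ b): 0.51 > 0.47, so result = 0.47
((¬(c ⊃ ¬((¬a ⊃ b) ⊃ ¬¬b)) ⊃ (a ∨ c)) ∧ (((c ⊃ b) ∨ c) ⊃ b)) = min(0.51, 0.47) = 0.47

0.47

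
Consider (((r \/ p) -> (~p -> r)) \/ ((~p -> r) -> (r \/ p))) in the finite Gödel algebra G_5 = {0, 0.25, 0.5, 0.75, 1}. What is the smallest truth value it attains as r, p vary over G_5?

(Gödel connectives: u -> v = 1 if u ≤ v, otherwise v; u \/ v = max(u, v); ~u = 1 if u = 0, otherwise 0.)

1.00

Every assignment gives 1. For instance at r = 0, p = 0:
  (r \/ p) = max(0, 0) = 0
  ~p: Gödel ¬ of 0 = 1 (operand is 0)
  (~p -> r): 1 > 0, so result = 0
  ((r \/ p) -> (~p -> r)): 0 ≤ 0, so result = 1
  ~p: Gödel ¬ of 0 = 1 (operand is 0)
  (~p -> r): 1 > 0, so result = 0
  (r \/ p) = max(0, 0) = 0
  ((~p -> r) -> (r \/ p)): 0 ≤ 0, so result = 1
  (((r \/ p) -> (~p -> r)) \/ ((~p -> r) -> (r \/ p))) = max(1, 1) = 1
All 25 assignments give value 1 — the formula is a G_5-tautology.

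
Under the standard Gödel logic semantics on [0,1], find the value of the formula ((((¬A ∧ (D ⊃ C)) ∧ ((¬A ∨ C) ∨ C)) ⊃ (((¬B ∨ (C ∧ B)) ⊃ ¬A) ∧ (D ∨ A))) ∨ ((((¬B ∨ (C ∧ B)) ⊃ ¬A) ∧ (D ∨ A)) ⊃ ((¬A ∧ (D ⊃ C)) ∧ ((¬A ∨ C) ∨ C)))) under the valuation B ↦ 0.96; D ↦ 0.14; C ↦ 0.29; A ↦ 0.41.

¬A: Gödel ¬ of 0.41 = 0 (operand ≠ 0)
(D ⊃ C): 0.14 ≤ 0.29, so result = 1
(¬A ∧ (D ⊃ C)) = min(0, 1) = 0
¬A: Gödel ¬ of 0.41 = 0 (operand ≠ 0)
(¬A ∨ C) = max(0, 0.29) = 0.29
((¬A ∨ C) ∨ C) = max(0.29, 0.29) = 0.29
((¬A ∧ (D ⊃ C)) ∧ ((¬A ∨ C) ∨ C)) = min(0, 0.29) = 0
¬B: Gödel ¬ of 0.96 = 0 (operand ≠ 0)
(C ∧ B) = min(0.29, 0.96) = 0.29
(¬B ∨ (C ∧ B)) = max(0, 0.29) = 0.29
¬A: Gödel ¬ of 0.41 = 0 (operand ≠ 0)
((¬B ∨ (C ∧ B)) ⊃ ¬A): 0.29 > 0, so result = 0
(D ∨ A) = max(0.14, 0.41) = 0.41
(((¬B ∨ (C ∧ B)) ⊃ ¬A) ∧ (D ∨ A)) = min(0, 0.41) = 0
(((¬A ∧ (D ⊃ C)) ∧ ((¬A ∨ C) ∨ C)) ⊃ (((¬B ∨ (C ∧ B)) ⊃ ¬A) ∧ (D ∨ A))): 0 ≤ 0, so result = 1
¬B: Gödel ¬ of 0.96 = 0 (operand ≠ 0)
(C ∧ B) = min(0.29, 0.96) = 0.29
(¬B ∨ (C ∧ B)) = max(0, 0.29) = 0.29
¬A: Gödel ¬ of 0.41 = 0 (operand ≠ 0)
((¬B ∨ (C ∧ B)) ⊃ ¬A): 0.29 > 0, so result = 0
(D ∨ A) = max(0.14, 0.41) = 0.41
(((¬B ∨ (C ∧ B)) ⊃ ¬A) ∧ (D ∨ A)) = min(0, 0.41) = 0
¬A: Gödel ¬ of 0.41 = 0 (operand ≠ 0)
(D ⊃ C): 0.14 ≤ 0.29, so result = 1
(¬A ∧ (D ⊃ C)) = min(0, 1) = 0
¬A: Gödel ¬ of 0.41 = 0 (operand ≠ 0)
(¬A ∨ C) = max(0, 0.29) = 0.29
((¬A ∨ C) ∨ C) = max(0.29, 0.29) = 0.29
((¬A ∧ (D ⊃ C)) ∧ ((¬A ∨ C) ∨ C)) = min(0, 0.29) = 0
((((¬B ∨ (C ∧ B)) ⊃ ¬A) ∧ (D ∨ A)) ⊃ ((¬A ∧ (D ⊃ C)) ∧ ((¬A ∨ C) ∨ C))): 0 ≤ 0, so result = 1
((((¬A ∧ (D ⊃ C)) ∧ ((¬A ∨ C) ∨ C)) ⊃ (((¬B ∨ (C ∧ B)) ⊃ ¬A) ∧ (D ∨ A))) ∨ ((((¬B ∨ (C ∧ B)) ⊃ ¬A) ∧ (D ∨ A)) ⊃ ((¬A ∧ (D ⊃ C)) ∧ ((¬A ∨ C) ∨ C)))) = max(1, 1) = 1

1.00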